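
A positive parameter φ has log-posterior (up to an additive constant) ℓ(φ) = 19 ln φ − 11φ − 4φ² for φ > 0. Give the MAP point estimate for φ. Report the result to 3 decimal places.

ℓ'(φ) = 19/φ − 11 − 8φ. Setting this to zero and multiplying by φ: 8φ² + 11φ − 19 = 0.
φ = (−11 + √(11² + 4·8·19)) / (2·8) = (−11 + √729) / 16 = (−11 + 27)/16 = 1.
ℓ''(φ) = −19/φ² − 8 < 0, confirming a maximum.

φ̂_MAP = 1.000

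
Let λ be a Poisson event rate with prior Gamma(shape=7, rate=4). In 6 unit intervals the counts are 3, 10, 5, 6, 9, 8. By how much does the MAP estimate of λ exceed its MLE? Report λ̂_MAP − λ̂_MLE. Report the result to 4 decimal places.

Σxᵢ = 41. Posterior is Gamma(48, 10); MAP = (48−1)/10 = 47/10 ≈ 4.70000.
MLE = x̄ = 41/6 ≈ 6.83333.
Difference = 47/10 − 41/6 = -32/15 ≈ -2.1333.

MAP − MLE = -2.1333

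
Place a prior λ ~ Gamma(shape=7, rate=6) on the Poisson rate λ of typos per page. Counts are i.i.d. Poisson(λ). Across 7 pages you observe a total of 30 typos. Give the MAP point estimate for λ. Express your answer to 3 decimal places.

λ̂_MAP = 2.769

Σxᵢ = 30, n = 7.
Posterior ∝ λ^6e^(−6λ) · λ^30e^(−7λ) = λ^36e^(−13λ), i.e. Gamma(shape=37, rate=13).
The mode of a Gamma(a, b) with a ≥ 1 (shape–rate) is (a−1)/b = 36/13 ≈ 2.769.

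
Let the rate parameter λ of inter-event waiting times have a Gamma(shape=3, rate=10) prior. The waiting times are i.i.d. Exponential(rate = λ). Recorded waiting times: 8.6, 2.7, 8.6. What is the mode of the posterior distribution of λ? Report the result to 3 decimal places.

λ̂_MAP = 0.167

The Exponential(rate=λ) likelihood is ∝ λ^n e^(−λΣtᵢ). Here n = 3 and Σtᵢ = 8.6 + 2.7 + 8.6 = 19.9.
Posterior ∝ λ^2e^(−10λ) · λ^3e^(−19.9λ) = λ^5e^(−29.9λ), i.e. Gamma(6, 29.9).
Mode = (a−1)/b = 5/29.9 ≈ 0.167.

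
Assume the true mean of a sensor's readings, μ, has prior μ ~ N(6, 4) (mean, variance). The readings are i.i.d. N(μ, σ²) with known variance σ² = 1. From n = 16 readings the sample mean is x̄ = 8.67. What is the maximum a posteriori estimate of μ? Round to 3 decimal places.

n = 16, x̄ = 8.67.
For a Normal prior and Normal likelihood with known variance, the posterior is Normal; its mode equals its mean, the precision-weighted average.
Prior precision 1/σ₀² = 1/4 = 0.25; data precision n/σ² = 16/1 = 16.
μ̂ = (0.25·6 + 16·8.67) / (0.25 + 16) = 140.22/16.25 = 14022/1625 ≈ 8.629.

μ̂_MAP = 8.629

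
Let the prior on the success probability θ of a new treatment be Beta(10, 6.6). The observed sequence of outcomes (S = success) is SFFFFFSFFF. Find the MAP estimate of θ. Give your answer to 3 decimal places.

Prior: Beta(10, 6.6).
Data: 2 successes in 10 trials (from the sequence). The binomial likelihood contributes θ^2(1−θ)^8, so the posterior is Beta(10+2, 6.6+8) = Beta(12, 14.6).
For Beta(a, b) with a, b > 1 the mode is (a−1)/(a+b−2) = 11/24.6 ≈ 0.447.

θ̂_MAP = 0.447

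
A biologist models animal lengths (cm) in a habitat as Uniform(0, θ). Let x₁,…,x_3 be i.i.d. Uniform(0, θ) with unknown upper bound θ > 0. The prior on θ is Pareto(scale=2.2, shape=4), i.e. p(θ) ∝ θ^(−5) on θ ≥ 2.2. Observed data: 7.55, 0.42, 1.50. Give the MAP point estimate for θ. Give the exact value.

θ̂_MAP = 7.55

The Uniform(0, θ) likelihood is θ^(−n) for θ ≥ max(xᵢ), zero otherwise. Here max(xᵢ) = 7.55.
Posterior ∝ θ^(−5) · θ^(−3) = θ^(−8) on θ ≥ max(2.2, 7.55) = 7.55.
This density is strictly decreasing in θ, so the posterior mode lies at the lower boundary of the support.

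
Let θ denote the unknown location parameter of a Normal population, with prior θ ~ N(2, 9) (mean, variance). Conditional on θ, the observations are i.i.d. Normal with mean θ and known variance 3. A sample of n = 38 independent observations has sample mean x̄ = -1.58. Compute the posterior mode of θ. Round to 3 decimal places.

θ̂_MAP = -1.549

n = 38, x̄ = -1.58.
For a Normal prior and Normal likelihood with known variance, the posterior is Normal; its mode equals its mean, the precision-weighted average.
Prior precision 1/σ₀² = 1/9; data precision n/σ² = 38/3.
θ̂ = ((1/9)·2 + (38/3)·(-1.58)) / (1/9 + 38/3) = (-4453/225)/(115/9) = -4453/2875 ≈ -1.549.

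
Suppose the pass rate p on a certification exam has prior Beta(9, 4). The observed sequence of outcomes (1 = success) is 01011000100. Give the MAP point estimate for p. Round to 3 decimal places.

Prior: Beta(9, 4).
Data: 4 successes in 11 trials (from the sequence). The binomial likelihood contributes p^4(1−p)^7, so the posterior is Beta(9+4, 4+7) = Beta(13, 11).
For Beta(a, b) with a, b > 1 the mode is (a−1)/(a+b−2) = 12/22 ≈ 0.545.

p̂_MAP = 0.545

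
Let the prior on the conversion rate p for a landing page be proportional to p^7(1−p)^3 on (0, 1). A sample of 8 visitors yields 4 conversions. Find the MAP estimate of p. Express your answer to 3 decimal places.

p̂_MAP = 0.611

The prior density ∝ p^7(1−p)^3 is the kernel of Beta(8, 4).
Data: 4 successes in 8 trials. The binomial likelihood contributes p^4(1−p)^4, so the posterior is Beta(8+4, 4+4) = Beta(12, 8).
For Beta(a, b) with a, b > 1 the mode is (a−1)/(a+b−2) = 11/18 ≈ 0.611.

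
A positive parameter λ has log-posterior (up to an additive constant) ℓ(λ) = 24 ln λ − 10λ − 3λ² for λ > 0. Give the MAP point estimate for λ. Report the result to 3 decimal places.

ℓ'(λ) = 24/λ − 10 − 6λ. Setting this to zero and multiplying by λ: 6λ² + 10λ − 24 = 0.
λ = (−10 + √(10² + 4·6·24)) / (2·6) = (−10 + √676) / 12 = (−10 + 26)/12 = 4/3.
ℓ''(λ) = −24/λ² − 6 < 0, confirming a maximum.

λ̂_MAP = 1.333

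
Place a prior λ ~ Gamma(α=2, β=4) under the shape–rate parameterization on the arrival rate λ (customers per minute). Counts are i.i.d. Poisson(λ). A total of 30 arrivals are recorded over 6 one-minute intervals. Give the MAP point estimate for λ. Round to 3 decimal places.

λ̂_MAP = 3.100

Σxᵢ = 30, n = 6.
Posterior ∝ λe^(−4λ) · λ^30e^(−6λ) = λ^31e^(−10λ), i.e. Gamma(shape=32, rate=10).
The mode of a Gamma(a, b) with a ≥ 1 (shape–rate) is (a−1)/b = 31/10 ≈ 3.100.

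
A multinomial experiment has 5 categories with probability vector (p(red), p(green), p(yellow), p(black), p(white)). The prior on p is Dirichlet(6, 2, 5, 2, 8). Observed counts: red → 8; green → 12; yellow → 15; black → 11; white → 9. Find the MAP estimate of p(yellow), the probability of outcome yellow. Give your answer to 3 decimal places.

The posterior is Dirichlet(αᵢ + nᵢ) = Dirichlet(14, 14, 20, 13, 17).
For a Dirichlet(a₁,…,a_K) with all aᵢ > 1, the mode has j-th component (aⱼ − 1)/(Σaᵢ − K).
Here Σaᵢ = 78 and K = 5, so p(yellow) = (20 − 1)/(78 − 5) = 19/73 ≈ 0.260.

MAP estimate of p(yellow) = 0.260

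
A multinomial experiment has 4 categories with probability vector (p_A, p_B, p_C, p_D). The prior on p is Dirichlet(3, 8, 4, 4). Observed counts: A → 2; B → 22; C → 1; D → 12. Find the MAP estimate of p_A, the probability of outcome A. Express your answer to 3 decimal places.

The posterior is Dirichlet(αᵢ + nᵢ) = Dirichlet(5, 30, 5, 16).
For a Dirichlet(a₁,…,a_K) with all aᵢ > 1, the mode has j-th component (aⱼ − 1)/(Σaᵢ − K).
Here Σaᵢ = 56 and K = 4, so p_A = (5 − 1)/(56 − 4) = 4/52 ≈ 0.077.

MAP estimate of p_A = 0.077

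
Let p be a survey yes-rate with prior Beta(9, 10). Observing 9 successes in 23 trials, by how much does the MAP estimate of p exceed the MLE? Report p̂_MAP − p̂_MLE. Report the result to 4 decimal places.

MAP − MLE = 0.0337

Posterior is Beta(18, 24); MAP = (18−1)/(42−2) = 17/40 ≈ 0.42500.
MLE ignores the prior: p̂_MLE = k/n = 9/23 ≈ 0.39130.
Difference = 17/40 − 9/23 = 31/920 ≈ 0.0337.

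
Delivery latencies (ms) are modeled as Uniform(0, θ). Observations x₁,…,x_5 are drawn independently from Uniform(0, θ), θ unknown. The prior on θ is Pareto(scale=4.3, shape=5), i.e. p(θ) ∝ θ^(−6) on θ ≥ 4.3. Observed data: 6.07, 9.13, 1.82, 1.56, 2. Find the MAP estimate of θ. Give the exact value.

The Uniform(0, θ) likelihood is θ^(−n) for θ ≥ max(xᵢ), zero otherwise. Here max(xᵢ) = 9.13.
Posterior ∝ θ^(−6) · θ^(−5) = θ^(−11) on θ ≥ max(4.3, 9.13) = 9.13.
This density is strictly decreasing in θ, so the posterior mode lies at the lower boundary of the support.

θ̂_MAP = 9.13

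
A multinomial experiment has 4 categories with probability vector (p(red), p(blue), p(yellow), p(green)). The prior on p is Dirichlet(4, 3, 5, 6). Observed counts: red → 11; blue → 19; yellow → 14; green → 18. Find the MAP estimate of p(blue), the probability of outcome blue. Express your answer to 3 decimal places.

MAP estimate of p(blue) = 0.276

The posterior is Dirichlet(αᵢ + nᵢ) = Dirichlet(15, 22, 19, 24).
For a Dirichlet(a₁,…,a_K) with all aᵢ > 1, the mode has j-th component (aⱼ − 1)/(Σaᵢ − K).
Here Σaᵢ = 80 and K = 4, so p(blue) = (22 − 1)/(80 − 4) = 21/76 ≈ 0.276.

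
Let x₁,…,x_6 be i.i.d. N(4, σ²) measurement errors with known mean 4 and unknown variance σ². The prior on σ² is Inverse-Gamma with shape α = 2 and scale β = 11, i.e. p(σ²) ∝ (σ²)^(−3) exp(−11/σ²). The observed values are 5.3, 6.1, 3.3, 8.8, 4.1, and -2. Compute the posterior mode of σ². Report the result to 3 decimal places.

Sum of squared deviations about the known mean: SS = (5.3−4)² + (6.1−4)² + (3.3−4)² + (8.8−4)² + (4.1−4)² + (-2−4)² = 65.64.
The Normal likelihood contributes (σ²)^(−n/2) exp(−SS/(2σ²)), so the posterior is Inverse-Gamma(α + n/2, β + SS/2) = Inverse-Gamma(5, 43.82).
The mode of Inverse-Gamma(a, b) is b/(a+1) = 43.82/6 ≈ 7.303.

σ̂²_MAP = 7.303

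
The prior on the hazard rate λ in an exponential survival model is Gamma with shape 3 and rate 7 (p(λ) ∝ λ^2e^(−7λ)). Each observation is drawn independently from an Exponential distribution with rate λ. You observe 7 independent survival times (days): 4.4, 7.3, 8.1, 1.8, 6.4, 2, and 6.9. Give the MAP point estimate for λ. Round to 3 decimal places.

λ̂_MAP = 0.205

The Exponential(rate=λ) likelihood is ∝ λ^n e^(−λΣtᵢ). Here n = 7 and Σtᵢ = 4.4 + 7.3 + 8.1 + 1.8 + 6.4 + 2 + 6.9 = 36.9.
Posterior ∝ λ^2e^(−7λ) · λ^7e^(−36.9λ) = λ^9e^(−43.9λ), i.e. Gamma(10, 43.9).
Mode = (a−1)/b = 9/43.9 ≈ 0.205.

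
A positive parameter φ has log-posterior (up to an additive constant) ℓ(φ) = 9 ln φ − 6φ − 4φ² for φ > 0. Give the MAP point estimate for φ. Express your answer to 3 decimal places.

φ̂_MAP = 0.750

ℓ'(φ) = 9/φ − 6 − 8φ. Setting this to zero and multiplying by φ: 8φ² + 6φ − 9 = 0.
φ = (−6 + √(6² + 4·8·9)) / (2·8) = (−6 + √324) / 16 = (−6 + 18)/16 = 3/4.
ℓ''(φ) = −9/φ² − 8 < 0, confirming a maximum.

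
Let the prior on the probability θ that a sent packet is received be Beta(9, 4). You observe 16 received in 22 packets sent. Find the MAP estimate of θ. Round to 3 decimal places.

Prior: Beta(9, 4).
Data: 16 successes in 22 trials. The binomial likelihood contributes θ^16(1−θ)^6, so the posterior is Beta(9+16, 4+6) = Beta(25, 10).
For Beta(a, b) with a, b > 1 the mode is (a−1)/(a+b−2) = 24/33 ≈ 0.727.

θ̂_MAP = 0.727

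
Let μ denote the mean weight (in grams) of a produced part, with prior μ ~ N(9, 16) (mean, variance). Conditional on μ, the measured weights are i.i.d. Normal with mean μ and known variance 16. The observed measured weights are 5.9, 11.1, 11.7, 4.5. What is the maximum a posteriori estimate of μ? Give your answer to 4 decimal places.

μ̂_MAP = 8.4400

n = 4; x̄ = (5.9 + 11.1 + 11.7 + 4.5)/4 = 33.2/4 = 8.3.
For a Normal prior and Normal likelihood with known variance, the posterior is Normal; its mode equals its mean, the precision-weighted average.
Prior precision 1/σ₀² = 1/16 = 0.0625; data precision n/σ² = 4/16 = 0.25.
μ̂ = (0.0625·9 + 0.25·8.3) / (0.0625 + 0.25) = 2.6375/0.3125 = 8.4400.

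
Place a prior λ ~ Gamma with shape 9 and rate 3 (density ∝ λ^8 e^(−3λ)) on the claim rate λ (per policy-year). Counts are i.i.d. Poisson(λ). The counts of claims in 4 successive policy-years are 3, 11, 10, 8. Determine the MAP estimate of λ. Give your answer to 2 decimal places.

λ̂_MAP = 5.71

Σxᵢ = 3+11+10+8 = 32, with n = 4.
Posterior ∝ λ^8e^(−3λ) · λ^32e^(−4λ) = λ^40e^(−7λ), i.e. Gamma(shape=41, rate=7).
The mode of a Gamma(a, b) with a ≥ 1 (shape–rate) is (a−1)/b = 40/7 ≈ 5.71.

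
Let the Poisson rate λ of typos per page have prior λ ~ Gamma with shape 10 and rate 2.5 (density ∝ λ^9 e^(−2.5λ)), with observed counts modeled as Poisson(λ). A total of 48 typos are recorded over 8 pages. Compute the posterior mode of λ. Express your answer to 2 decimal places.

λ̂_MAP = 5.43

Σxᵢ = 48, n = 8.
Posterior ∝ λ^9e^(−2.5λ) · λ^48e^(−8λ) = λ^57e^(−10.5λ), i.e. Gamma(shape=58, rate=10.5).
The mode of a Gamma(a, b) with a ≥ 1 (shape–rate) is (a−1)/b = 57/10.5 ≈ 5.43.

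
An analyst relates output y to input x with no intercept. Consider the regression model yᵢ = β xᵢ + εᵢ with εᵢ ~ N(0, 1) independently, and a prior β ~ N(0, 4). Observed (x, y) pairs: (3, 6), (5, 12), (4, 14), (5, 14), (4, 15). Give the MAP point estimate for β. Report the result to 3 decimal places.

log p(β | y) = −Σ(yᵢ − βxᵢ)²/(2·1) − β²/(2·4) + const.
Setting the derivative to zero: Σxᵢ(yᵢ − βxᵢ)/1 − β/4 = 0, so β = Σxᵢyᵢ / (Σxᵢ² + σ²/τ²).
Σxᵢyᵢ = 3·6 + 5·12 + 4·14 + 5·14 + 4·15 = 264; Σxᵢ² = 91; σ²/τ² = 0.25.
β̂_MAP = 264 / (91 + 0.25) = 264/91.25 ≈ 2.893.

β̂_MAP = 2.893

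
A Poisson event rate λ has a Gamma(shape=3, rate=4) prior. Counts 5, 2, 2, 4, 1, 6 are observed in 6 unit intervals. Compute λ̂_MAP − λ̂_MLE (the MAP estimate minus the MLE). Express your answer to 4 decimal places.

Σxᵢ = 20. Posterior is Gamma(23, 10); MAP = (23−1)/10 = 22/10 ≈ 2.20000.
MLE = x̄ = 20/6 ≈ 3.33333.
Difference = 22/10 − 20/6 = -17/15 ≈ -1.1333.

MAP − MLE = -1.1333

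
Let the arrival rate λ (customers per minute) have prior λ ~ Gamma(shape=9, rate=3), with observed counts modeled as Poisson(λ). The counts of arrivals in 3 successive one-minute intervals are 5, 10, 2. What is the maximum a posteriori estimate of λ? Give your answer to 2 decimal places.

Σxᵢ = 5+10+2 = 17, with n = 3.
Posterior ∝ λ^8e^(−3λ) · λ^17e^(−3λ) = λ^25e^(−6λ), i.e. Gamma(shape=26, rate=6).
The mode of a Gamma(a, b) with a ≥ 1 (shape–rate) is (a−1)/b = 25/6 ≈ 4.17.

λ̂_MAP = 4.17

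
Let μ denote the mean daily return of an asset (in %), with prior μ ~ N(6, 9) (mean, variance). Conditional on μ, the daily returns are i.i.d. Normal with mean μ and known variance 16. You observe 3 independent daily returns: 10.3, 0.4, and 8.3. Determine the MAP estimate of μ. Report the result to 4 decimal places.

n = 3; x̄ = (10.3 + 0.4 + 8.3)/3 = 19/3 = 19/3 ≈ 6.3333.
For a Normal prior and Normal likelihood with known variance, the posterior is Normal; its mode equals its mean, the precision-weighted average.
Prior precision 1/σ₀² = 1/9; data precision n/σ² = 3/16 = 0.1875.
μ̂ = ((1/9)·6 + 0.1875·(19/3)) / (1/9 + 0.1875) = (89/48)/(43/144) = 267/43 ≈ 6.2093.

μ̂_MAP = 6.2093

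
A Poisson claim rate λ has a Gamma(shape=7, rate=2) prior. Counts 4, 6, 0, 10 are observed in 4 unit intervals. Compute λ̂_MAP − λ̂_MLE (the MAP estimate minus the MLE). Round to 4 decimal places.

Σxᵢ = 20. Posterior is Gamma(27, 6); MAP = (27−1)/6 = 26/6 ≈ 4.33333.
MLE = x̄ = 20/4 ≈ 5.00000.
Difference = 26/6 − 20/4 = -2/3 ≈ -0.6667.

MAP − MLE = -0.6667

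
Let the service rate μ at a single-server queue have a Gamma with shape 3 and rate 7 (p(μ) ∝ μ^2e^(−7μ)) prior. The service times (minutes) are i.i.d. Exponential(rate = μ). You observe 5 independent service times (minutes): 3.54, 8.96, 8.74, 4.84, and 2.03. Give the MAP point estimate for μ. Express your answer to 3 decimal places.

The Exponential(rate=μ) likelihood is ∝ μ^n e^(−μΣtᵢ). Here n = 5 and Σtᵢ = 3.54 + 8.96 + 8.74 + 4.84 + 2.03 = 28.11.
Posterior ∝ μ^2e^(−7μ) · μ^5e^(−28.11μ) = μ^7e^(−35.11μ), i.e. Gamma(8, 35.11).
Mode = (a−1)/b = 7/35.11 ≈ 0.199.

μ̂_MAP = 0.199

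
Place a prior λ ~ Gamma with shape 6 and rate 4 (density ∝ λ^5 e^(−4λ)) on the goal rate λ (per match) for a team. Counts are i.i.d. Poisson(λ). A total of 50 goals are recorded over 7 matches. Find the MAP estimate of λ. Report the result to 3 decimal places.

λ̂_MAP = 5.000

Σxᵢ = 50, n = 7.
Posterior ∝ λ^5e^(−4λ) · λ^50e^(−7λ) = λ^55e^(−11λ), i.e. Gamma(shape=56, rate=11).
The mode of a Gamma(a, b) with a ≥ 1 (shape–rate) is (a−1)/b = 55/11 ≈ 5.000.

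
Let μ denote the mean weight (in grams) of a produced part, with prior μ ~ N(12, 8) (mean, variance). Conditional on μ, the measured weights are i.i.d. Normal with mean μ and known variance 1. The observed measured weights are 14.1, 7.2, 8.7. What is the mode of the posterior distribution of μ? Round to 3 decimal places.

n = 3; x̄ = (14.1 + 7.2 + 8.7)/3 = 30/3 = 10.
For a Normal prior and Normal likelihood with known variance, the posterior is Normal; its mode equals its mean, the precision-weighted average.
Prior precision 1/σ₀² = 1/8 = 0.125; data precision n/σ² = 3/1 = 3.
μ̂ = (0.125·12 + 3·10) / (0.125 + 3) = 31.5/3.125 = 10.080.

μ̂_MAP = 10.080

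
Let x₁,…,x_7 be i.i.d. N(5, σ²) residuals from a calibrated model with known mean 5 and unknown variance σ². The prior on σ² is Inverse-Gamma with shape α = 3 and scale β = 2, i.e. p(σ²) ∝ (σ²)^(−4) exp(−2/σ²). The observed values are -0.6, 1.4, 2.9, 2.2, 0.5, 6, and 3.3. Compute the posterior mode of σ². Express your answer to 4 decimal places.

Sum of squared deviations about the known mean: SS = (-0.6−5)² + (1.4−5)² + (2.9−5)² + (2.2−5)² + (0.5−5)² + (6−5)² + (3.3−5)² = 80.71.
The Normal likelihood contributes (σ²)^(−n/2) exp(−SS/(2σ²)), so the posterior is Inverse-Gamma(α + n/2, β + SS/2) = Inverse-Gamma(6.5, 42.355).
The mode of Inverse-Gamma(a, b) is b/(a+1) = 42.355/7.5 ≈ 5.6473.

σ̂²_MAP = 5.6473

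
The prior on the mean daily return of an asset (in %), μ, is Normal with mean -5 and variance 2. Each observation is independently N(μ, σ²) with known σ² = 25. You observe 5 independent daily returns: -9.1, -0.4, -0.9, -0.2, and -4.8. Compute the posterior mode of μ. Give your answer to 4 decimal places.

n = 5; x̄ = ((-9.1) + (-0.4) + (-0.9) + (-0.2) + (-4.8))/5 = -15.4/5 = -3.08.
For a Normal prior and Normal likelihood with known variance, the posterior is Normal; its mode equals its mean, the precision-weighted average.
Prior precision 1/σ₀² = 1/2 = 0.5; data precision n/σ² = 5/25 = 0.2.
μ̂ = (0.5·(-5) + 0.2·(-3.08)) / (0.5 + 0.2) = (-3.116)/0.7 = -779/175 ≈ -4.4514.

μ̂_MAP = -4.4514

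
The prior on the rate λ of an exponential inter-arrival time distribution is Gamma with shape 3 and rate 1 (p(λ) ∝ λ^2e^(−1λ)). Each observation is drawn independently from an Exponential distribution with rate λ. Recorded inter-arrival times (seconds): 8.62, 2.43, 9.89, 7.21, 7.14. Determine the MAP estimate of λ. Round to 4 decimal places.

λ̂_MAP = 0.1929

The Exponential(rate=λ) likelihood is ∝ λ^n e^(−λΣtᵢ). Here n = 5 and Σtᵢ = 8.62 + 2.43 + 9.89 + 7.21 + 7.14 = 35.29.
Posterior ∝ λ^2e^(−1λ) · λ^5e^(−35.29λ) = λ^7e^(−36.29λ), i.e. Gamma(8, 36.29).
Mode = (a−1)/b = 7/36.29 ≈ 0.1929.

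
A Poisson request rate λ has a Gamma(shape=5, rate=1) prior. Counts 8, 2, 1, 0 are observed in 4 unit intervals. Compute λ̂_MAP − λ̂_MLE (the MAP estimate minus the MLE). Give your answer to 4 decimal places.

Σxᵢ = 11. Posterior is Gamma(16, 5); MAP = (16−1)/5 = 15/5 ≈ 3.00000.
MLE = x̄ = 11/4 ≈ 2.75000.
Difference = 15/5 − 11/4 = 1/4 ≈ 0.2500.

MAP − MLE = 0.2500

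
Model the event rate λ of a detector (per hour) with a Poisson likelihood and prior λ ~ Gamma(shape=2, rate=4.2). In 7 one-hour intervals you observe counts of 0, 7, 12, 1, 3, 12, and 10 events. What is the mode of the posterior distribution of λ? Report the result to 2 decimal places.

λ̂_MAP = 4.11

Σxᵢ = 0+7+12+1+3+12+10 = 45, with n = 7.
Posterior ∝ λe^(−4.2λ) · λ^45e^(−7λ) = λ^46e^(−11.2λ), i.e. Gamma(shape=47, rate=11.2).
The mode of a Gamma(a, b) with a ≥ 1 (shape–rate) is (a−1)/b = 46/11.2 ≈ 4.11.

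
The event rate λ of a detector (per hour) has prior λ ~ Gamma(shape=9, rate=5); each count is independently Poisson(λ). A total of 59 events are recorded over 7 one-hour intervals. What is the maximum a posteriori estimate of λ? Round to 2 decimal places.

λ̂_MAP = 5.58

Σxᵢ = 59, n = 7.
Posterior ∝ λ^8e^(−5λ) · λ^59e^(−7λ) = λ^67e^(−12λ), i.e. Gamma(shape=68, rate=12).
The mode of a Gamma(a, b) with a ≥ 1 (shape–rate) is (a−1)/b = 67/12 ≈ 5.58.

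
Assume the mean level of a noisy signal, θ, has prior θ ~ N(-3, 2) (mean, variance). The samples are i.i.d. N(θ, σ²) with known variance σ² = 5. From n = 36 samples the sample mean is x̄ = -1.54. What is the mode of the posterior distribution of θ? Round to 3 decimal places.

θ̂_MAP = -1.635

n = 36, x̄ = -1.54.
For a Normal prior and Normal likelihood with known variance, the posterior is Normal; its mode equals its mean, the precision-weighted average.
Prior precision 1/σ₀² = 1/2 = 0.5; data precision n/σ² = 36/5 = 7.2.
θ̂ = (0.5·(-3) + 7.2·(-1.54)) / (0.5 + 7.2) = (-12.588)/7.7 = -3147/1925 ≈ -1.635.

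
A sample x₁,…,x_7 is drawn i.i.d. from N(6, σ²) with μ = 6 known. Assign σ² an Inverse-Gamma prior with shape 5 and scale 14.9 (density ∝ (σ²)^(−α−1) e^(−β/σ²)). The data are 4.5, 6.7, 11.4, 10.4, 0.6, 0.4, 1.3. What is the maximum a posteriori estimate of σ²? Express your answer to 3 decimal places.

Sum of squared deviations about the known mean: SS = (4.5−6)² + (6.7−6)² + (11.4−6)² + (10.4−6)² + (0.6−6)² + (0.4−6)² + (1.3−6)² = 133.87.
The Normal likelihood contributes (σ²)^(−n/2) exp(−SS/(2σ²)), so the posterior is Inverse-Gamma(α + n/2, β + SS/2) = Inverse-Gamma(8.5, 81.835).
The mode of Inverse-Gamma(a, b) is b/(a+1) = 81.835/9.5 ≈ 8.614.

σ̂²_MAP = 8.614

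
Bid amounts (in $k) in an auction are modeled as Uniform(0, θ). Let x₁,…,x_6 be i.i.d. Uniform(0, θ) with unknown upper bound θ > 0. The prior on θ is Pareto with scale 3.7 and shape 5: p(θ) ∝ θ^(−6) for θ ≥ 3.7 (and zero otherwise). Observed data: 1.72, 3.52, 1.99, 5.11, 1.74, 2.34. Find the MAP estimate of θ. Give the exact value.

θ̂_MAP = 5.11

The Uniform(0, θ) likelihood is θ^(−n) for θ ≥ max(xᵢ), zero otherwise. Here max(xᵢ) = 5.11.
Posterior ∝ θ^(−6) · θ^(−6) = θ^(−12) on θ ≥ max(3.7, 5.11) = 5.11.
This density is strictly decreasing in θ, so the posterior mode lies at the lower boundary of the support.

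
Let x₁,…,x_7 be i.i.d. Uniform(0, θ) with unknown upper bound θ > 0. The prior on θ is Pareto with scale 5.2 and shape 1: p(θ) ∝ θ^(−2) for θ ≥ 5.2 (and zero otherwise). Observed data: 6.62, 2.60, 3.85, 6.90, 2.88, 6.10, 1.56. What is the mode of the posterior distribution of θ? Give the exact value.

θ̂_MAP = 6.90

The Uniform(0, θ) likelihood is θ^(−n) for θ ≥ max(xᵢ), zero otherwise. Here max(xᵢ) = 6.90.
Posterior ∝ θ^(−2) · θ^(−7) = θ^(−9) on θ ≥ max(5.2, 6.90) = 6.90.
This density is strictly decreasing in θ, so the posterior mode lies at the lower boundary of the support.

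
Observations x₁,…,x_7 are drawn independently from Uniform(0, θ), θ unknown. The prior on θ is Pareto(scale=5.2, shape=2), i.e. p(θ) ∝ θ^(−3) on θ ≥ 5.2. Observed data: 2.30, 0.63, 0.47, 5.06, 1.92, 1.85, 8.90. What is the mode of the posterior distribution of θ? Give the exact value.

The Uniform(0, θ) likelihood is θ^(−n) for θ ≥ max(xᵢ), zero otherwise. Here max(xᵢ) = 8.90.
Posterior ∝ θ^(−3) · θ^(−7) = θ^(−10) on θ ≥ max(5.2, 8.90) = 8.90.
This density is strictly decreasing in θ, so the posterior mode lies at the lower boundary of the support.

θ̂_MAP = 8.90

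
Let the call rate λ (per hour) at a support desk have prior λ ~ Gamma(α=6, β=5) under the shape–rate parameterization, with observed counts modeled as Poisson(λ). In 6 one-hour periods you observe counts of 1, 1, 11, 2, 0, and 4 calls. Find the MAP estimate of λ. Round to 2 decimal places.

Σxᵢ = 1+1+11+2+0+4 = 19, with n = 6.
Posterior ∝ λ^5e^(−5λ) · λ^19e^(−6λ) = λ^24e^(−11λ), i.e. Gamma(shape=25, rate=11).
The mode of a Gamma(a, b) with a ≥ 1 (shape–rate) is (a−1)/b = 24/11 ≈ 2.18.

λ̂_MAP = 2.18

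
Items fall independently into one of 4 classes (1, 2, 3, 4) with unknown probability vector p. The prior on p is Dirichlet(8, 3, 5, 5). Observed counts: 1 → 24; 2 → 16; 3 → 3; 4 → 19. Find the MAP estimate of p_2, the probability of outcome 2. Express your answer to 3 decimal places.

The posterior is Dirichlet(αᵢ + nᵢ) = Dirichlet(32, 19, 8, 24).
For a Dirichlet(a₁,…,a_K) with all aᵢ > 1, the mode has j-th component (aⱼ − 1)/(Σaᵢ − K).
Here Σaᵢ = 83 and K = 4, so p_2 = (19 − 1)/(83 − 4) = 18/79 ≈ 0.228.

MAP estimate: 0.228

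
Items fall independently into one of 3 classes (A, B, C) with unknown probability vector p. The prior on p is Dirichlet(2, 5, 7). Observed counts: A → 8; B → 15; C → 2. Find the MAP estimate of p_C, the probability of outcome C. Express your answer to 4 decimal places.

MAP estimate of p_C = 0.2222

The posterior is Dirichlet(αᵢ + nᵢ) = Dirichlet(10, 20, 9).
For a Dirichlet(a₁,…,a_K) with all aᵢ > 1, the mode has j-th component (aⱼ − 1)/(Σaᵢ − K).
Here Σaᵢ = 39 and K = 3, so p_C = (9 − 1)/(39 − 3) = 8/36 ≈ 0.2222.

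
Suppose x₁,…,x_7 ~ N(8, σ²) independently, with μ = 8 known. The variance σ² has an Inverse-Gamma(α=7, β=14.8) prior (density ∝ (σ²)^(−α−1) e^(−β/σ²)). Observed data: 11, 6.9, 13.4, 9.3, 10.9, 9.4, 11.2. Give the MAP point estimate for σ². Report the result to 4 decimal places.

σ̂²_MAP = 3.9683

Sum of squared deviations about the known mean: SS = (11−8)² + (6.9−8)² + (13.4−8)² + (9.3−8)² + (10.9−8)² + (9.4−8)² + (11.2−8)² = 61.67.
The Normal likelihood contributes (σ²)^(−n/2) exp(−SS/(2σ²)), so the posterior is Inverse-Gamma(α + n/2, β + SS/2) = Inverse-Gamma(10.5, 45.635).
The mode of Inverse-Gamma(a, b) is b/(a+1) = 45.635/11.5 ≈ 3.9683.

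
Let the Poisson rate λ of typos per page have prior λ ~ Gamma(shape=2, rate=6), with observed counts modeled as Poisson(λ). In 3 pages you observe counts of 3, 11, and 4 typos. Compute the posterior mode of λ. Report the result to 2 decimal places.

λ̂_MAP = 2.11

Σxᵢ = 3+11+4 = 18, with n = 3.
Posterior ∝ λe^(−6λ) · λ^18e^(−3λ) = λ^19e^(−9λ), i.e. Gamma(shape=20, rate=9).
The mode of a Gamma(a, b) with a ≥ 1 (shape–rate) is (a−1)/b = 19/9 ≈ 2.11.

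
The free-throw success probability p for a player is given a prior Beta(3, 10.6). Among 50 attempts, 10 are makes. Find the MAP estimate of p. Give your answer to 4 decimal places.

p̂_MAP = 0.1948

Prior: Beta(3, 10.6).
Data: 10 successes in 50 trials. The binomial likelihood contributes p^10(1−p)^40, so the posterior is Beta(3+10, 10.6+40) = Beta(13, 50.6).
For Beta(a, b) with a, b > 1 the mode is (a−1)/(a+b−2) = 12/61.6 ≈ 0.1948.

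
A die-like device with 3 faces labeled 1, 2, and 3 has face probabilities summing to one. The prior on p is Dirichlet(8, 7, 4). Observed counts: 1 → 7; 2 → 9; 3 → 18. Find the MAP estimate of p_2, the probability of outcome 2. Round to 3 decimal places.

MAP estimate: 0.300

The posterior is Dirichlet(αᵢ + nᵢ) = Dirichlet(15, 16, 22).
For a Dirichlet(a₁,…,a_K) with all aᵢ > 1, the mode has j-th component (aⱼ − 1)/(Σaᵢ − K).
Here Σaᵢ = 53 and K = 3, so p_2 = (16 − 1)/(53 − 3) = 15/50 ≈ 0.300.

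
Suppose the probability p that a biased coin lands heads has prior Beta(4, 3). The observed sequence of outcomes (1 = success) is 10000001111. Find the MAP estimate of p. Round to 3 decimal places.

Prior: Beta(4, 3).
Data: 5 successes in 11 trials (from the sequence). The binomial likelihood contributes p^5(1−p)^6, so the posterior is Beta(4+5, 3+6) = Beta(9, 9).
For Beta(a, b) with a, b > 1 the mode is (a−1)/(a+b−2) = 8/16 ≈ 0.500.

p̂_MAP = 0.500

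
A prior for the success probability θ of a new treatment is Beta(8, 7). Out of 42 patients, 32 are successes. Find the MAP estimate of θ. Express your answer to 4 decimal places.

Prior: Beta(8, 7).
Data: 32 successes in 42 trials. The binomial likelihood contributes θ^32(1−θ)^10, so the posterior is Beta(8+32, 7+10) = Beta(40, 17).
For Beta(a, b) with a, b > 1 the mode is (a−1)/(a+b−2) = 39/55 ≈ 0.7091.

θ̂_MAP = 0.7091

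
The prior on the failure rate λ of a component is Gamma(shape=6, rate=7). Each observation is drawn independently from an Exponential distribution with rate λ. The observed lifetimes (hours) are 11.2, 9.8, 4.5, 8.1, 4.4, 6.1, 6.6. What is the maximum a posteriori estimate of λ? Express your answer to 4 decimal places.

λ̂_MAP = 0.2080

The Exponential(rate=λ) likelihood is ∝ λ^n e^(−λΣtᵢ). Here n = 7 and Σtᵢ = 11.2 + 9.8 + 4.5 + 8.1 + 4.4 + 6.1 + 6.6 = 50.7.
Posterior ∝ λ^5e^(−7λ) · λ^7e^(−50.7λ) = λ^12e^(−57.7λ), i.e. Gamma(13, 57.7).
Mode = (a−1)/b = 12/57.7 ≈ 0.2080.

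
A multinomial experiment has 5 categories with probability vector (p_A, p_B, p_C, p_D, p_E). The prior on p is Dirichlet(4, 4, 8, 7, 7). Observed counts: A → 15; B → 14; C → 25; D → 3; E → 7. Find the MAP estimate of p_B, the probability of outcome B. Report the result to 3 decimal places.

The posterior is Dirichlet(αᵢ + nᵢ) = Dirichlet(19, 18, 33, 10, 14).
For a Dirichlet(a₁,…,a_K) with all aᵢ > 1, the mode has j-th component (aⱼ − 1)/(Σaᵢ − K).
Here Σaᵢ = 94 and K = 5, so p_B = (18 − 1)/(94 − 5) = 17/89 ≈ 0.191.

MAP estimate of p_B = 0.191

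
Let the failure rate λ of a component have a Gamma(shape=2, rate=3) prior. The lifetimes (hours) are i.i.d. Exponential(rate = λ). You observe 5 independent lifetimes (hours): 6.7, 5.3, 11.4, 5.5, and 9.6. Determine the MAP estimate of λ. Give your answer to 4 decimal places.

λ̂_MAP = 0.1446

The Exponential(rate=λ) likelihood is ∝ λ^n e^(−λΣtᵢ). Here n = 5 and Σtᵢ = 6.7 + 5.3 + 11.4 + 5.5 + 9.6 = 38.5.
Posterior ∝ λe^(−3λ) · λ^5e^(−38.5λ) = λ^6e^(−41.5λ), i.e. Gamma(7, 41.5).
Mode = (a−1)/b = 6/41.5 ≈ 0.1446.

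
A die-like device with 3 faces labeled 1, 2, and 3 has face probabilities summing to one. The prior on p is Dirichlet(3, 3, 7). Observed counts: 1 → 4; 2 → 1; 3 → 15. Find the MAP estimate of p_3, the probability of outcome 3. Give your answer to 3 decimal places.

MAP estimate: 0.700

The posterior is Dirichlet(αᵢ + nᵢ) = Dirichlet(7, 4, 22).
For a Dirichlet(a₁,…,a_K) with all aᵢ > 1, the mode has j-th component (aⱼ − 1)/(Σaᵢ − K).
Here Σaᵢ = 33 and K = 3, so p_3 = (22 − 1)/(33 − 3) = 21/30 ≈ 0.700.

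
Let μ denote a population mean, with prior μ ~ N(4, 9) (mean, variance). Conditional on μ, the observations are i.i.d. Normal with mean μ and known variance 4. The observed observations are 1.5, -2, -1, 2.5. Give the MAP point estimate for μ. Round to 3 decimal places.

μ̂_MAP = 0.625

n = 4; x̄ = (1.5 + (-2) + (-1) + 2.5)/4 = 1/4 = 0.25.
For a Normal prior and Normal likelihood with known variance, the posterior is Normal; its mode equals its mean, the precision-weighted average.
Prior precision 1/σ₀² = 1/9; data precision n/σ² = 4/4 = 1.
μ̂ = ((1/9)·4 + 1·0.25) / (1/9 + 1) = (25/36)/(10/9) = 0.625.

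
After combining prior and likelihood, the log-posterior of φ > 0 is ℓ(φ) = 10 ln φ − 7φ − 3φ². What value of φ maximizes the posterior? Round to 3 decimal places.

ℓ'(φ) = 10/φ − 7 − 6φ. Setting this to zero and multiplying by φ: 6φ² + 7φ − 10 = 0.
φ = (−7 + √(7² + 4·6·10)) / (2·6) = (−7 + √289) / 12 = (−7 + 17)/12 = 5/6.
ℓ''(φ) = −10/φ² − 6 < 0, confirming a maximum.

φ̂_MAP = 0.833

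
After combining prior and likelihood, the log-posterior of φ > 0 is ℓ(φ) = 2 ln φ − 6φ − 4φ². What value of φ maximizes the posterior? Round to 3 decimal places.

ℓ'(φ) = 2/φ − 6 − 8φ. Setting this to zero and multiplying by φ: 8φ² + 6φ − 2 = 0.
φ = (−6 + √(6² + 4·8·2)) / (2·8) = (−6 + √100) / 16 = (−6 + 10)/16 = 1/4.
ℓ''(φ) = −2/φ² − 8 < 0, confirming a maximum.

φ̂_MAP = 0.250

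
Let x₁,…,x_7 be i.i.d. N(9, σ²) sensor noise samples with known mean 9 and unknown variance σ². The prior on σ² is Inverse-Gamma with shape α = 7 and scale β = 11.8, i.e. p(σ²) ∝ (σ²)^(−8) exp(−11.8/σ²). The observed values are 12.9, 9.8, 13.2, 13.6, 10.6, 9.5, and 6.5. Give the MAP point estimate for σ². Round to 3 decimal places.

σ̂²_MAP = 3.796

Sum of squared deviations about the known mean: SS = (12.9−9)² + (9.8−9)² + (13.2−9)² + (13.6−9)² + (10.6−9)² + (9.5−9)² + (6.5−9)² = 63.71.
The Normal likelihood contributes (σ²)^(−n/2) exp(−SS/(2σ²)), so the posterior is Inverse-Gamma(α + n/2, β + SS/2) = Inverse-Gamma(10.5, 43.655).
The mode of Inverse-Gamma(a, b) is b/(a+1) = 43.655/11.5 ≈ 3.796.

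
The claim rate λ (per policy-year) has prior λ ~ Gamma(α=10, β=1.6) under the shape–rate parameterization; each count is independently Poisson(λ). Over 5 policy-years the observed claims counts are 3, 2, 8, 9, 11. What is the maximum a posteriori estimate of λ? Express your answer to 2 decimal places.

λ̂_MAP = 6.36

Σxᵢ = 3+2+8+9+11 = 33, with n = 5.
Posterior ∝ λ^9e^(−1.6λ) · λ^33e^(−5λ) = λ^42e^(−6.6λ), i.e. Gamma(shape=43, rate=6.6).
The mode of a Gamma(a, b) with a ≥ 1 (shape–rate) is (a−1)/b = 42/6.6 ≈ 6.36.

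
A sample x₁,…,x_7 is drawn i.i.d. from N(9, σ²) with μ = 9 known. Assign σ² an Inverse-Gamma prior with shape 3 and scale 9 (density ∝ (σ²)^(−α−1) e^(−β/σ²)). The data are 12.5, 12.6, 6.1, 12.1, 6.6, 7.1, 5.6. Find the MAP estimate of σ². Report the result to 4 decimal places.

σ̂²_MAP = 5.4773

Sum of squared deviations about the known mean: SS = (12.5−9)² + (12.6−9)² + (6.1−9)² + (12.1−9)² + (6.6−9)² + (7.1−9)² + (5.6−9)² = 64.16.
The Normal likelihood contributes (σ²)^(−n/2) exp(−SS/(2σ²)), so the posterior is Inverse-Gamma(α + n/2, β + SS/2) = Inverse-Gamma(6.5, 41.08).
The mode of Inverse-Gamma(a, b) is b/(a+1) = 41.08/7.5 ≈ 5.4773.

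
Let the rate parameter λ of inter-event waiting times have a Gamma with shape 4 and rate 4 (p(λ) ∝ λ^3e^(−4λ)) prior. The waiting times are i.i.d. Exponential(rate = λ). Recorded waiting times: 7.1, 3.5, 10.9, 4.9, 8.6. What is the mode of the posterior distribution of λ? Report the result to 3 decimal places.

The Exponential(rate=λ) likelihood is ∝ λ^n e^(−λΣtᵢ). Here n = 5 and Σtᵢ = 7.1 + 3.5 + 10.9 + 4.9 + 8.6 = 35.
Posterior ∝ λ^3e^(−4λ) · λ^5e^(−35λ) = λ^8e^(−39λ), i.e. Gamma(9, 39).
Mode = (a−1)/b = 8/39 ≈ 0.205.

λ̂_MAP = 0.205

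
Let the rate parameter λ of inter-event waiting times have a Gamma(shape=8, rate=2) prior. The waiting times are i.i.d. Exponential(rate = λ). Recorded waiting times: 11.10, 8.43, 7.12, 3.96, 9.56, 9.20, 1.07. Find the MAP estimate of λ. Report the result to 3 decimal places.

λ̂_MAP = 0.267

The Exponential(rate=λ) likelihood is ∝ λ^n e^(−λΣtᵢ). Here n = 7 and Σtᵢ = 11.10 + 8.43 + 7.12 + 3.96 + 9.56 + 9.20 + 1.07 = 50.44.
Posterior ∝ λ^7e^(−2λ) · λ^7e^(−50.44λ) = λ^14e^(−52.44λ), i.e. Gamma(15, 52.44).
Mode = (a−1)/b = 14/52.44 ≈ 0.267.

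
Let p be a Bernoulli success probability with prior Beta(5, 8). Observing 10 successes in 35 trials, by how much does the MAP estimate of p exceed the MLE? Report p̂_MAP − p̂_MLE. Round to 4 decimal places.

MAP − MLE = 0.0186

Posterior is Beta(15, 33); MAP = (15−1)/(48−2) = 14/46 ≈ 0.30435.
MLE ignores the prior: p̂_MLE = k/n = 10/35 ≈ 0.28571.
Difference = 14/46 − 10/35 = 3/161 ≈ 0.0186.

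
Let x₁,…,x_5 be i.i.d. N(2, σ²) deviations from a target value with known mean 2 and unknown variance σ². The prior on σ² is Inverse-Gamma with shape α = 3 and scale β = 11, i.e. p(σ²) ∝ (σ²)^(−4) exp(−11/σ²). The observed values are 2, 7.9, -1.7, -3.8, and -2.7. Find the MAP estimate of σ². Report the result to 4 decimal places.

Sum of squared deviations about the known mean: SS = (2−2)² + (7.9−2)² + (-1.7−2)² + (-3.8−2)² + (-2.7−2)² = 104.23.
The Normal likelihood contributes (σ²)^(−n/2) exp(−SS/(2σ²)), so the posterior is Inverse-Gamma(α + n/2, β + SS/2) = Inverse-Gamma(5.5, 63.115).
The mode of Inverse-Gamma(a, b) is b/(a+1) = 63.115/6.5 ≈ 9.7100.

σ̂²_MAP = 9.7100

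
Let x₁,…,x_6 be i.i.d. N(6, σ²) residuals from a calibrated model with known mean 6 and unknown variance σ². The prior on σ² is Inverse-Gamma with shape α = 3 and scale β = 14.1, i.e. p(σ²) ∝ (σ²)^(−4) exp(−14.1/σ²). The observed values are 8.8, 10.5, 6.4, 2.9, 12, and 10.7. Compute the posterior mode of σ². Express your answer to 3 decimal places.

σ̂²_MAP = 8.868

Sum of squared deviations about the known mean: SS = (8.8−6)² + (10.5−6)² + (6.4−6)² + (2.9−6)² + (12−6)² + (10.7−6)² = 95.95.
The Normal likelihood contributes (σ²)^(−n/2) exp(−SS/(2σ²)), so the posterior is Inverse-Gamma(α + n/2, β + SS/2) = Inverse-Gamma(6, 62.075).
The mode of Inverse-Gamma(a, b) is b/(a+1) = 62.075/7 ≈ 8.868.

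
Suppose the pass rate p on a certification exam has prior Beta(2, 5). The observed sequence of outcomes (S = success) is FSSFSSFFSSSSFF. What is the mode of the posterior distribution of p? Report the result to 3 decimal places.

Prior: Beta(2, 5).
Data: 8 successes in 14 trials (from the sequence). The binomial likelihood contributes p^8(1−p)^6, so the posterior is Beta(2+8, 5+6) = Beta(10, 11).
For Beta(a, b) with a, b > 1 the mode is (a−1)/(a+b−2) = 9/19 ≈ 0.474.

p̂_MAP = 0.474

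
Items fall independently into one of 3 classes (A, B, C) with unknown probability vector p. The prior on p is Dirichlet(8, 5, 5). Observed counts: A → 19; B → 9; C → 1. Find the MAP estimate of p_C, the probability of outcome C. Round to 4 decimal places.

The posterior is Dirichlet(αᵢ + nᵢ) = Dirichlet(27, 14, 6).
For a Dirichlet(a₁,…,a_K) with all aᵢ > 1, the mode has j-th component (aⱼ − 1)/(Σaᵢ − K).
Here Σaᵢ = 47 and K = 3, so p_C = (6 − 1)/(47 − 3) = 5/44 ≈ 0.1136.

MAP estimate of p_C = 0.1136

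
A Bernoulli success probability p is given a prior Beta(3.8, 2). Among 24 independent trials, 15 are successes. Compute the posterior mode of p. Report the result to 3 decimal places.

p̂_MAP = 0.640

Prior: Beta(3.8, 2).
Data: 15 successes in 24 trials. The binomial likelihood contributes p^15(1−p)^9, so the posterior is Beta(3.8+15, 2+9) = Beta(18.8, 11).
For Beta(a, b) with a, b > 1 the mode is (a−1)/(a+b−2) = 17.8/27.8 ≈ 0.640.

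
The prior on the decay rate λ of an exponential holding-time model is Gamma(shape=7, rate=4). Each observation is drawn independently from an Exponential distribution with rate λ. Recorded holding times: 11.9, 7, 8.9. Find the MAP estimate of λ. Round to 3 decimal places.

λ̂_MAP = 0.283

The Exponential(rate=λ) likelihood is ∝ λ^n e^(−λΣtᵢ). Here n = 3 and Σtᵢ = 11.9 + 7 + 8.9 = 27.8.
Posterior ∝ λ^6e^(−4λ) · λ^3e^(−27.8λ) = λ^9e^(−31.8λ), i.e. Gamma(10, 31.8).
Mode = (a−1)/b = 9/31.8 ≈ 0.283.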